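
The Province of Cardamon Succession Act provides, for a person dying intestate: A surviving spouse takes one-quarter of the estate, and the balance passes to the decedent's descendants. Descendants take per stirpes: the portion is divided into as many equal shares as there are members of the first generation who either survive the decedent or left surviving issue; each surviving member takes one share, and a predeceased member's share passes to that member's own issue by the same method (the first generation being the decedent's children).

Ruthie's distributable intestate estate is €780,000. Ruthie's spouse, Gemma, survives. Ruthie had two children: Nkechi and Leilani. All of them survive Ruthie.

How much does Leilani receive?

Gemma takes one-quarter of €780,000 = €195,000. The remaining €585,000 passes to the descendants.
The descendants' portion (€585,000) is divided into 2 shares of €292,500: Nkechi and Leilani each take €292,500.

Leilani receives €292,500.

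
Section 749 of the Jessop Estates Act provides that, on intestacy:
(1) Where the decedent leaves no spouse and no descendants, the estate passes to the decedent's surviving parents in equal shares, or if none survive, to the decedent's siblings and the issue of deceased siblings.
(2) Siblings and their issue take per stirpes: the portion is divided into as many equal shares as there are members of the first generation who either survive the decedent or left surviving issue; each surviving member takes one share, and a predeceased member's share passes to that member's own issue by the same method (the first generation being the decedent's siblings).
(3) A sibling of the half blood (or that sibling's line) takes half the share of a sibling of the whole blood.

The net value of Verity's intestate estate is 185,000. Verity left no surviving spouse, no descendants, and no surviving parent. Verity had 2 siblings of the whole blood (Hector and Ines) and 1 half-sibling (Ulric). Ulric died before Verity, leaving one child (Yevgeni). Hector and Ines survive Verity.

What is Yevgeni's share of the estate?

Yevgeni receives 37,000.

The entire 185,000 passes to the siblings and their issue.
Counting each half-blood sibling's line as half a unit, there are 5/2 units in 185,000, so one unit is 74,000. Whole-blood lines (Hector and Ines) take 74,000 each; half-blood lines (Ulric) take 37,000 each.
Ulric's share (37,000) passes entirely to Yevgeni.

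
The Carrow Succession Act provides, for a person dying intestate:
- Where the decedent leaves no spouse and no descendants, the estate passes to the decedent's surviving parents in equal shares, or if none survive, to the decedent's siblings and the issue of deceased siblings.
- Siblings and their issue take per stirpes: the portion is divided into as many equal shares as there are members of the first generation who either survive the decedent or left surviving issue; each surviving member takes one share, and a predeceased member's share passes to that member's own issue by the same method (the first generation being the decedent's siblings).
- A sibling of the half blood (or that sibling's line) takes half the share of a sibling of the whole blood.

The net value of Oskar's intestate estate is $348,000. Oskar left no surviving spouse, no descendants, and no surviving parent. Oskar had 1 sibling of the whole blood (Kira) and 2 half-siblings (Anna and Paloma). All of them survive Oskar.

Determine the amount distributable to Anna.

The entire $348,000 passes to the siblings and their issue.
Counting each half-blood sibling's line as half a unit, there are 2 units in $348,000, so one unit is $174,000. Whole-blood lines (Kira) take $174,000 each; half-blood lines (Anna and Paloma) take $87,000 each.

Anna receives $87,000.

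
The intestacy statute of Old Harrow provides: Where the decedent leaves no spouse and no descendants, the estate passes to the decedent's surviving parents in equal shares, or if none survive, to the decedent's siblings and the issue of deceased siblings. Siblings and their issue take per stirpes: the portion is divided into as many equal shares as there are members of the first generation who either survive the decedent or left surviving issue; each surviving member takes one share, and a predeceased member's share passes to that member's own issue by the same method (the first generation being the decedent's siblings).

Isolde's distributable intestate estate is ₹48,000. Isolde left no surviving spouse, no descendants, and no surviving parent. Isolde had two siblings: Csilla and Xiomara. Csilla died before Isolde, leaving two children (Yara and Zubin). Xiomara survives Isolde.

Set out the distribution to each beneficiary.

The entire ₹48,000 passes to the siblings and their issue.
That amount (₹48,000) is divided into 2 shares of ₹24,000: Xiomara takes ₹24,000; Csilla's ₹24,000 share passes to Csilla's issue.
Csilla's share (₹24,000) is divided into 2 shares of ₹12,000: Yara and Zubin each take ₹12,000.

Yara: ₹12,000; Zubin: ₹12,000; Xiomara: ₹24,000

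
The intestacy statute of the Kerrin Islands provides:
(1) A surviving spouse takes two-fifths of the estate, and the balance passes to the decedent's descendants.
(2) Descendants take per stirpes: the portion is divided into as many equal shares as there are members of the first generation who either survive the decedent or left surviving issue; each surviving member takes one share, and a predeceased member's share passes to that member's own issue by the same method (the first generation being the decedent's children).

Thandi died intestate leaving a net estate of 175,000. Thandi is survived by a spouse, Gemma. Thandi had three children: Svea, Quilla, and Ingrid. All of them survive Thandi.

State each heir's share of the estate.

Gemma takes two-fifths of 175,000 = 70,000. The remaining 105,000 passes to the descendants.
The descendants' portion (105,000) is divided into 3 shares of 35,000: Svea, Quilla, and Ingrid each take 35,000.

Gemma: 70,000; Svea: 35,000; Quilla: 35,000; Ingrid: 35,000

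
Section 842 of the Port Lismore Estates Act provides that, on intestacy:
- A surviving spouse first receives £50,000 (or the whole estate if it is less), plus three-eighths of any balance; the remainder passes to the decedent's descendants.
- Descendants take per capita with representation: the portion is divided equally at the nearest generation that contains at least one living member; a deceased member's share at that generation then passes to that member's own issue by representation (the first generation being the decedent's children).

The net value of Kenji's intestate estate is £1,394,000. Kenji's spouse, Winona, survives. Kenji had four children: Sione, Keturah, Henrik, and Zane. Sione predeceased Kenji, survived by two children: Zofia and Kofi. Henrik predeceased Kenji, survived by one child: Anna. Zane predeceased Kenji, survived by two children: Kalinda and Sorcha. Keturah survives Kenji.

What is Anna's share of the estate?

Winona first takes £50,000, leaving a balance of £1,344,000. Winona then takes three-eighths of the balance (£504,000), for a total of £554,000. The remaining £840,000 passes to the descendants.
The descendants' portion (£840,000) is divided into 4 shares of £210,000: Keturah takes £210,000; Sione's £210,000 share passes to Sione's issue; Henrik's £210,000 share passes to Henrik's issue; Zane's £210,000 share passes to Zane's issue.
Sione's share (£210,000) is divided into 2 shares of £105,000: Zofia and Kofi each take £105,000.
Henrik's share (£210,000) passes entirely to Anna.
Zane's share (£210,000) is divided into 2 shares of £105,000: Kalinda and Sorcha each take £105,000.

Anna receives £210,000.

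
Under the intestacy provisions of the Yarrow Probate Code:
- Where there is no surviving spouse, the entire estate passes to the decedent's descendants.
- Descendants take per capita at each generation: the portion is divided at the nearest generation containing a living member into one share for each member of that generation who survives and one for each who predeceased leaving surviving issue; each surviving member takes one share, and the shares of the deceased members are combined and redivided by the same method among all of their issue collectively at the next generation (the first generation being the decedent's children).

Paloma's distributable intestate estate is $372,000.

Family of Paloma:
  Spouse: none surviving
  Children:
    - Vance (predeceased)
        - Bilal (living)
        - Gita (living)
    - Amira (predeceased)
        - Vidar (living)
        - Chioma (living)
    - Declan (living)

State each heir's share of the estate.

Bilal: $62,000; Gita: $62,000; Vidar: $62,000; Chioma: $62,000; Declan: $124,000

The entire $372,000 passes to the descendants.
That amount ($372,000) is divided at the children's generation into 3 shares of $124,000. Declan takes $124,000. The 2 shares of the deceased (Vance and Amira) are combined into a pool of $248,000.
That pool ($248,000) is divided at the grandchildren's generation equally among Bilal, Gita, Vidar, and Chioma: $62,000 each.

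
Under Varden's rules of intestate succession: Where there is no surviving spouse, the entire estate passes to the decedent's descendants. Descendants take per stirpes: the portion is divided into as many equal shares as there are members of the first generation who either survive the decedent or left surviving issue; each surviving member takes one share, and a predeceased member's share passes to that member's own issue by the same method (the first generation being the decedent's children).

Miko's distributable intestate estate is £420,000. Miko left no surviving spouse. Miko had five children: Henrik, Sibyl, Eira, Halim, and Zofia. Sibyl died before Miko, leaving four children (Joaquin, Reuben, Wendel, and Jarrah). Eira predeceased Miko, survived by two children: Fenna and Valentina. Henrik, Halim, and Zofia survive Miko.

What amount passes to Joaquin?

Joaquin receives £21,000.

The entire £420,000 passes to the descendants.
That amount (£420,000) is divided into 5 shares of £84,000: Henrik, Halim, and Zofia each take £84,000; Sibyl's £84,000 share passes to Sibyl's issue; Eira's £84,000 share passes to Eira's issue.
Sibyl's share (£84,000) is divided into 4 shares of £21,000: Joaquin, Reuben, Wendel, and Jarrah each take £21,000.
Eira's share (£84,000) is divided into 2 shares of £42,000: Fenna and Valentina each take £42,000.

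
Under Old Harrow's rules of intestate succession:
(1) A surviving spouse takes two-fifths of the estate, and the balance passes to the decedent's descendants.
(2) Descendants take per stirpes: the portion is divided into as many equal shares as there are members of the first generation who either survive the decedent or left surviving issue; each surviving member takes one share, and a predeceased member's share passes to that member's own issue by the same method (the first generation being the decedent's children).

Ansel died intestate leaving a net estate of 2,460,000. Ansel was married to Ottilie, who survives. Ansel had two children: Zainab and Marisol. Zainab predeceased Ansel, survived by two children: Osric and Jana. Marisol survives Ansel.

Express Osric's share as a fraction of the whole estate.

Ottilie takes two-fifths of 2,460,000 = 984,000. The remaining 1,476,000 passes to the descendants.
The descendants' portion (1,476,000) is divided into 2 shares of 738,000: Marisol takes 738,000; Zainab's 738,000 share passes to Zainab's issue.
Zainab's share (738,000) is divided into 2 shares of 369,000: Osric and Jana each take 369,000.

Osric receives 3/20 of the estate.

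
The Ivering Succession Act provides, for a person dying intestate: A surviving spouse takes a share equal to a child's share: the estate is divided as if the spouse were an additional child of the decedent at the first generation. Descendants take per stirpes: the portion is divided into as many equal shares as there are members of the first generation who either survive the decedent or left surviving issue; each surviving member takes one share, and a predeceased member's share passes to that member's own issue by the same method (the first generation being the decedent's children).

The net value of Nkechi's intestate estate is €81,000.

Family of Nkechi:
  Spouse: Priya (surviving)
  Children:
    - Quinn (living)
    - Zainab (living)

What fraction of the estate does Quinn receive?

The spouse counts as an additional share at the children's level, so there are 3 primary shares of €27,000. Priya takes one such share (€27,000).
The children's combined portion (€54,000) is divided into 2 shares of €27,000: Quinn and Zainab each take €27,000.

Quinn receives 1/3 of the estate.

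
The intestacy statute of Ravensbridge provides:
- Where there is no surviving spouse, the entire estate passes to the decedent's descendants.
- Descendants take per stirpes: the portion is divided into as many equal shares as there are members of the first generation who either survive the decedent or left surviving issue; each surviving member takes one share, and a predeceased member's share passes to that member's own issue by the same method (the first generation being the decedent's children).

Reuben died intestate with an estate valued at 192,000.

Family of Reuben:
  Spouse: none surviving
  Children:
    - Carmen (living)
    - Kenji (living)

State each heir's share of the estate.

The entire 192,000 passes to the descendants.
That amount (192,000) is divided into 2 shares of 96,000: Carmen and Kenji each take 96,000.

Carmen: 96,000; Kenji: 96,000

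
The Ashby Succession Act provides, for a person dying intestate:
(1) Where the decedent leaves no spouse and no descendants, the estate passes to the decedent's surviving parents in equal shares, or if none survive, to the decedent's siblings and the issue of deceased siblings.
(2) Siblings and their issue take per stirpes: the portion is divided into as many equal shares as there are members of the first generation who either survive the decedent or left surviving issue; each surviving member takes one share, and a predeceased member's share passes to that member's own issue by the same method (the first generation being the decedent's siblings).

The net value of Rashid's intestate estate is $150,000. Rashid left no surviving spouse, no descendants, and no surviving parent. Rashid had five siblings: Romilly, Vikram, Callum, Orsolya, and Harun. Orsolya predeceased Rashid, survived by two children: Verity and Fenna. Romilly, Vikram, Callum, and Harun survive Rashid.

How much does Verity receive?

Verity receives $15,000.

The entire $150,000 passes to the siblings and their issue.
That amount ($150,000) is divided into 5 shares of $30,000: Romilly, Vikram, Callum, and Harun each take $30,000; Orsolya's $30,000 share passes to Orsolya's issue.
Orsolya's share ($30,000) is divided into 2 shares of $15,000: Verity and Fenna each take $15,000.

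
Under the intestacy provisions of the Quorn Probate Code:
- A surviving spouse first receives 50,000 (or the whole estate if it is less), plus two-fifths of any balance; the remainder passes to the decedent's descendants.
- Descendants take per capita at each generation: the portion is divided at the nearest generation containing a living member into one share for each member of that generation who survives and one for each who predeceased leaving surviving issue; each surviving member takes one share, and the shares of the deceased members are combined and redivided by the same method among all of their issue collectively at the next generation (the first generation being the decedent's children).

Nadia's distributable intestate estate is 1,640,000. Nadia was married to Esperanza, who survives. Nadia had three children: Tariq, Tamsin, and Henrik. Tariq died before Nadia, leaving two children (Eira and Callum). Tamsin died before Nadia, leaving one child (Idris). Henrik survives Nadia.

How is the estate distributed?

Esperanza: 686,000; Eira: 212,000; Callum: 212,000; Idris: 212,000; Henrik: 318,000

Esperanza first takes 50,000, leaving a balance of 1,590,000. Esperanza then takes two-fifths of the balance (636,000), for a total of 686,000. The remaining 954,000 passes to the descendants.
The descendants' portion (954,000) is divided at the children's generation into 3 shares of 318,000. Henrik takes 318,000. The 2 shares of the deceased (Tariq and Tamsin) are combined into a pool of 636,000.
That pool (636,000) is divided at the grandchildren's generation equally among Eira, Callum, and Idris: 212,000 each.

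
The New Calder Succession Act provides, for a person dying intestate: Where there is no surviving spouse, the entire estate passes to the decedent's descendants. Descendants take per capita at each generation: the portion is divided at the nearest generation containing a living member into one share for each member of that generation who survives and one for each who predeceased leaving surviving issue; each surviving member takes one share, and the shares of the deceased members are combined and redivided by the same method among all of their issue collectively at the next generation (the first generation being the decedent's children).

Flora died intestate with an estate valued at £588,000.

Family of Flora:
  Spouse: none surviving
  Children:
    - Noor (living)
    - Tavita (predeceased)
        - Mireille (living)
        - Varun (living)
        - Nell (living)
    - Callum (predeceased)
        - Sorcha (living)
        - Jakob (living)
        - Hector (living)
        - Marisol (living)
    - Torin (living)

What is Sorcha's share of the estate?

The entire £588,000 passes to the descendants.
That amount (£588,000) is divided at the children's generation into 4 shares of £147,000. Noor and Torin each take £147,000. The 2 shares of the deceased (Tavita and Callum) are combined into a pool of £294,000.
That pool (£294,000) is divided at the grandchildren's generation equally among Mireille, Varun, Nell, Sorcha, Jakob, Hector, and Marisol: £42,000 each.

Sorcha receives £42,000.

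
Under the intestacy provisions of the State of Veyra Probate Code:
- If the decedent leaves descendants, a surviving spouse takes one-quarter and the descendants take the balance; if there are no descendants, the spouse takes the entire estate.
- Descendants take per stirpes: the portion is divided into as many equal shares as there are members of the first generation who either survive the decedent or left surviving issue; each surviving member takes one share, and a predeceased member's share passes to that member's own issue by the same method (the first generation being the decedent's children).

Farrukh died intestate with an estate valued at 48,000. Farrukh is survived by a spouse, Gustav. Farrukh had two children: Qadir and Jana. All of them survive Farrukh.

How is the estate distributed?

Gustav: 12,000; Qadir: 18,000; Jana: 18,000

Gustav takes one-quarter of 48,000 = 12,000. The remaining 36,000 passes to the descendants.
The descendants' portion (36,000) is divided into 2 shares of 18,000: Qadir and Jana each take 18,000.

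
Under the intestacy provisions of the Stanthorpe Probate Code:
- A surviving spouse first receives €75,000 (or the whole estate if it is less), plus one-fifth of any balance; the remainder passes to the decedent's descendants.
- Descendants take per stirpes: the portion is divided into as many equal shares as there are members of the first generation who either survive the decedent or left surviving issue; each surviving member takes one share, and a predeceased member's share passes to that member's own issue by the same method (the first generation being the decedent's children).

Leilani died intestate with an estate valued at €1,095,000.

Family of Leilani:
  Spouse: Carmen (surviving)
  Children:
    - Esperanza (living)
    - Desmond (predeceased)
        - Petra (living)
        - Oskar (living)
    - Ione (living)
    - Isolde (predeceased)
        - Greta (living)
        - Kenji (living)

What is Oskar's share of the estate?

Carmen first takes €75,000, leaving a balance of €1,020,000. Carmen then takes one-fifth of the balance (€204,000), for a total of €279,000. The remaining €816,000 passes to the descendants.
The descendants' portion (€816,000) is divided into 4 shares of €204,000: Esperanza and Ione each take €204,000; Desmond's €204,000 share passes to Desmond's issue; Isolde's €204,000 share passes to Isolde's issue.
Desmond's share (€204,000) is divided into 2 shares of €102,000: Petra and Oskar each take €102,000.
Isolde's share (€204,000) is divided into 2 shares of €102,000: Greta and Kenji each take €102,000.

Oskar receives €102,000.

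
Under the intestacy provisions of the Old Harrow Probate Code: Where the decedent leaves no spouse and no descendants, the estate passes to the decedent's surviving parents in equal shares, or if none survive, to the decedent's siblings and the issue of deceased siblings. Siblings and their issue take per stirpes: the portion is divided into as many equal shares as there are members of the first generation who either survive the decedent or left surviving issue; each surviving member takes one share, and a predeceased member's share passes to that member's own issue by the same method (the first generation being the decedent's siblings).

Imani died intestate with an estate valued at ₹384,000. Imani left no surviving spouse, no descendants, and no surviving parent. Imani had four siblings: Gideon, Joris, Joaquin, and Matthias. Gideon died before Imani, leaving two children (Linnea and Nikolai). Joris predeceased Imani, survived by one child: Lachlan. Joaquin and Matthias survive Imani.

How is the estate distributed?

The entire ₹384,000 passes to the siblings and their issue.
That amount (₹384,000) is divided into 4 shares of ₹96,000: Joaquin and Matthias each take ₹96,000; Gideon's ₹96,000 share passes to Gideon's issue; Joris's ₹96,000 share passes to Joris's issue.
Gideon's share (₹96,000) is divided into 2 shares of ₹48,000: Linnea and Nikolai each take ₹48,000.
Joris's share (₹96,000) passes entirely to Lachlan.

Linnea: ₹48,000; Nikolai: ₹48,000; Lachlan: ₹96,000; Joaquin: ₹96,000; Matthias: ₹96,000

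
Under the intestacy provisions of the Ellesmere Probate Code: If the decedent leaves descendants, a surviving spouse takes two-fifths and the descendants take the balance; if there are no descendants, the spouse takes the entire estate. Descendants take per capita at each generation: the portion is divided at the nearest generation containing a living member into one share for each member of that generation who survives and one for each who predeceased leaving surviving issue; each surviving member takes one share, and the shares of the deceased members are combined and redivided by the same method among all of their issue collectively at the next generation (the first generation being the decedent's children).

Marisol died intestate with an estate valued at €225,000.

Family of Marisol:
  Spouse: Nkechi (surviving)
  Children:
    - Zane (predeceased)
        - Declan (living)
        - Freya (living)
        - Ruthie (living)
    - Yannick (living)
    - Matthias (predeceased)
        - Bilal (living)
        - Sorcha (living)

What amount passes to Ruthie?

Ruthie receives €18,000.

Nkechi takes two-fifths of €225,000 = €90,000. The remaining €135,000 passes to the descendants.
The descendants' portion (€135,000) is divided at the children's generation into 3 shares of €45,000. Yannick takes €45,000. The 2 shares of the deceased (Zane and Matthias) are combined into a pool of €90,000.
That pool (€90,000) is divided at the grandchildren's generation equally among Declan, Freya, Ruthie, Bilal, and Sorcha: €18,000 each.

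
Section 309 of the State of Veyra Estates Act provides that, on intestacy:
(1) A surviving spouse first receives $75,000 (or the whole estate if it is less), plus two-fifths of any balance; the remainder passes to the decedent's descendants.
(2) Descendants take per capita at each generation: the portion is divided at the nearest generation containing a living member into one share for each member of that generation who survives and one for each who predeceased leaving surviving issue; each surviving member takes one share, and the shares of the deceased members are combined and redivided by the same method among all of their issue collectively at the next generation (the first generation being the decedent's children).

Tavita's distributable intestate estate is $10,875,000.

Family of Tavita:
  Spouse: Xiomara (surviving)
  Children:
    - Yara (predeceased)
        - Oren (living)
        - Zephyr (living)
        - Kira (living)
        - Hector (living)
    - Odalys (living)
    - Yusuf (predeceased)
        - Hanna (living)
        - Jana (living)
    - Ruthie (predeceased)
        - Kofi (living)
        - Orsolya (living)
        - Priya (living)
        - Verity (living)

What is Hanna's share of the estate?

Hanna receives $486,000.

Xiomara first takes $75,000, leaving a balance of $10,800,000. Xiomara then takes two-fifths of the balance ($4,320,000), for a total of $4,395,000. The remaining $6,480,000 passes to the descendants.
The descendants' portion ($6,480,000) is divided at the children's generation into 4 shares of $1,620,000. Odalys takes $1,620,000. The 3 shares of the deceased (Yara, Yusuf, and Ruthie) are combined into a pool of $4,860,000.
That pool ($4,860,000) is divided at the grandchildren's generation equally among Oren, Zephyr, Kira, Hector, Hanna, Jana, Kofi, Orsolya, Priya, and Verity: $486,000 each.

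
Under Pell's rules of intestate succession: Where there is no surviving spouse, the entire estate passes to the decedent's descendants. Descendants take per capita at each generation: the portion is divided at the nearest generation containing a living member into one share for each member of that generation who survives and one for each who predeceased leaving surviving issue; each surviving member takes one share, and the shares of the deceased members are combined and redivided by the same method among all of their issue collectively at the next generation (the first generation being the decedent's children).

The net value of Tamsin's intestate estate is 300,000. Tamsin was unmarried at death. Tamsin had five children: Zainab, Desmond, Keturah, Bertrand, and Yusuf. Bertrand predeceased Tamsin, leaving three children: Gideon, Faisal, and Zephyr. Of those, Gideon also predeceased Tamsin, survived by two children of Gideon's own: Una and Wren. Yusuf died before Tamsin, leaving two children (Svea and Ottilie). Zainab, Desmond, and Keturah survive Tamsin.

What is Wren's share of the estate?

Wren receives 12,000.

The entire 300,000 passes to the descendants.
That amount (300,000) is divided at the children's generation into 5 shares of 60,000. Zainab, Desmond, and Keturah each take 60,000. The 2 shares of the deceased (Bertrand and Yusuf) are combined into a pool of 120,000.
That pool (120,000) is divided at the grandchildren's generation into 5 shares of 24,000. Faisal, Zephyr, Svea, and Ottilie each take 24,000. The remaining share for the deceased Gideon (24,000) is carried to the next generation.
That pool (24,000) is divided at the great-grandchildren's generation equally among Una and Wren: 12,000 each.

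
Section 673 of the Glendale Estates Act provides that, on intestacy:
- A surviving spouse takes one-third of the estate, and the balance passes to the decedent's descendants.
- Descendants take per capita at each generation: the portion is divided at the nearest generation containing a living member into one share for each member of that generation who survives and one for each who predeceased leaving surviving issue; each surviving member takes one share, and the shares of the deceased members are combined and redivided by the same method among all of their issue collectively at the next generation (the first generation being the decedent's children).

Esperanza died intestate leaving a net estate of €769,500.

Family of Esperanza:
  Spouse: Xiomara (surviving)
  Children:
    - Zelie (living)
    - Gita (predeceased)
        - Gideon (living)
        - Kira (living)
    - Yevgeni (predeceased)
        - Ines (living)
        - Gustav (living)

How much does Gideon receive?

Xiomara takes one-third of €769,500 = €256,500. The remaining €513,000 passes to the descendants.
The descendants' portion (€513,000) is divided at the children's generation into 3 shares of €171,000. Zelie takes €171,000. The 2 shares of the deceased (Gita and Yevgeni) are combined into a pool of €342,000.
That pool (€342,000) is divided at the grandchildren's generation equally among Gideon, Kira, Ines, and Gustav: €85,500 each.

Gideon receives €85,500.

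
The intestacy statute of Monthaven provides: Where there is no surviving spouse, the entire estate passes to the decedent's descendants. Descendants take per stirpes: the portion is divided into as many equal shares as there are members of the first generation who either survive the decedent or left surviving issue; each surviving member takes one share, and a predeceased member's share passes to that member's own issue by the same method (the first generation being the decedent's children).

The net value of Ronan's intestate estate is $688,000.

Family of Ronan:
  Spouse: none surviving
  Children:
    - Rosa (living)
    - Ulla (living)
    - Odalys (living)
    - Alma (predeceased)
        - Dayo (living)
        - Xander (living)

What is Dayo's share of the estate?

Dayo receives $86,000.

The entire $688,000 passes to the descendants.
That amount ($688,000) is divided into 4 shares of $172,000: Rosa, Ulla, and Odalys each take $172,000; Alma's $172,000 share passes to Alma's issue.
Alma's share ($172,000) is divided into 2 shares of $86,000: Dayo and Xander each take $86,000.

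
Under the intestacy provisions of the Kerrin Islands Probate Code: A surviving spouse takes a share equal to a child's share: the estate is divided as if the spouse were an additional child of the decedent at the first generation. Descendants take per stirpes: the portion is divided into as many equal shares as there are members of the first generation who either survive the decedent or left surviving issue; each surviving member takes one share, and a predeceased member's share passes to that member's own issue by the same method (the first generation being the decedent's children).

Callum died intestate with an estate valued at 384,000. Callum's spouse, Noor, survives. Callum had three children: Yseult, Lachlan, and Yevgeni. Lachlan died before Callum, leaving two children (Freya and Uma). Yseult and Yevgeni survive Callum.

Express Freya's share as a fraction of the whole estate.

Freya receives 1/8 of the estate.

The spouse counts as an additional share at the children's level, so there are 4 primary shares of 96,000. Noor takes one such share (96,000).
The children's combined portion (288,000) is divided into 3 shares of 96,000: Yseult and Yevgeni each take 96,000; Lachlan's 96,000 share passes to Lachlan's issue.
Lachlan's share (96,000) is divided into 2 shares of 48,000: Freya and Uma each take 48,000.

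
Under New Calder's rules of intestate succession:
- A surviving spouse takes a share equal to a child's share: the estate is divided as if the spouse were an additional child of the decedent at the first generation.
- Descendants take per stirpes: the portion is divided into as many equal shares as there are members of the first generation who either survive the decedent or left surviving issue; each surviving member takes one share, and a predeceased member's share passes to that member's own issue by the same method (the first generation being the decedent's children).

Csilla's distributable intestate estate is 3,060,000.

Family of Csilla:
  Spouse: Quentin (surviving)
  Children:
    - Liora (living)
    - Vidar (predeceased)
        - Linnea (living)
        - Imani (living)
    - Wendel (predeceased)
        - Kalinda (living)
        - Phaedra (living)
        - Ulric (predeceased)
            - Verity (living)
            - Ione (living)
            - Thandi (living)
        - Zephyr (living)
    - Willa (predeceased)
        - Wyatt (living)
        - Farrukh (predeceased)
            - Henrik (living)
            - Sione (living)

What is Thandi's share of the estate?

Thandi receives 51,000.

The spouse counts as an additional share at the children's level, so there are 5 primary shares of 612,000. Quentin takes one such share (612,000).
The children's combined portion (2,448,000) is divided into 4 shares of 612,000: Liora takes 612,000; Vidar's 612,000 share passes to Vidar's issue; Wendel's 612,000 share passes to Wendel's issue; Willa's 612,000 share passes to Willa's issue.
Vidar's share (612,000) is divided into 2 shares of 306,000: Linnea and Imani each take 306,000.
Wendel's share (612,000) is divided into 4 shares of 153,000: Kalinda, Phaedra, and Zephyr each take 153,000; Ulric's 153,000 share passes to Ulric's issue.
Ulric's share (153,000) is divided into 3 shares of 51,000: Verity, Ione, and Thandi each take 51,000.
Willa's share (612,000) is divided into 2 shares of 306,000: Wyatt takes 306,000; Farrukh's 306,000 share passes to Farrukh's issue.
Farrukh's share (306,000) is divided into 2 shares of 153,000: Henrik and Sione each take 153,000.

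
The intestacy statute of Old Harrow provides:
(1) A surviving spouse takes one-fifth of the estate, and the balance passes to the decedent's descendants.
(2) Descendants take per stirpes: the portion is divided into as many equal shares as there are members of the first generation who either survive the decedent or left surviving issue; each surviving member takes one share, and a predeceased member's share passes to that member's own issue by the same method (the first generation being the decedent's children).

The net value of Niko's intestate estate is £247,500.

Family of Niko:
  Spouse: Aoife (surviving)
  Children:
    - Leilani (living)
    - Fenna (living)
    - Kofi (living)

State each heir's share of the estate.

Aoife: £49,500; Leilani: £66,000; Fenna: £66,000; Kofi: £66,000

Aoife takes one-fifth of £247,500 = £49,500. The remaining £198,000 passes to the descendants.
The descendants' portion (£198,000) is divided into 3 shares of £66,000: Leilani, Fenna, and Kofi each take £66,000.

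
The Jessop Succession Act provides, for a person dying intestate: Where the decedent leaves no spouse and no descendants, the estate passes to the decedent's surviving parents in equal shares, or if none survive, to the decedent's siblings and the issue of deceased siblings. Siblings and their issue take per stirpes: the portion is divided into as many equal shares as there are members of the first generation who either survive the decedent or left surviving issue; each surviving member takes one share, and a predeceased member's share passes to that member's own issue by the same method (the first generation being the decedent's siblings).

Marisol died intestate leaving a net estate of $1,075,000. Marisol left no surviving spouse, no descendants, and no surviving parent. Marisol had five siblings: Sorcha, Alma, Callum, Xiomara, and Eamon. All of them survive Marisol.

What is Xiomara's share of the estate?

Xiomara receives $215,000.

The entire $1,075,000 passes to the siblings and their issue.
That amount ($1,075,000) is divided into 5 shares of $215,000: Sorcha, Alma, Callum, Xiomara, and Eamon each take $215,000.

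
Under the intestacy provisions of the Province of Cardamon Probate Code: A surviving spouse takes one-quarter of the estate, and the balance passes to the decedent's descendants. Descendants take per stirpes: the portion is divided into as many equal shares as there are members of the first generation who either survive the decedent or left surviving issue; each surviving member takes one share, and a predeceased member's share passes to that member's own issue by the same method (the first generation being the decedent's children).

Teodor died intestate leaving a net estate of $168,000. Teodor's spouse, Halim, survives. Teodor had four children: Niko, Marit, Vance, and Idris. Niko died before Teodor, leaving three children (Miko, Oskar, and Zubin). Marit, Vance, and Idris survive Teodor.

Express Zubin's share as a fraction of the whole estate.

Halim takes one-quarter of $168,000 = $42,000. The remaining $126,000 passes to the descendants.
The descendants' portion ($126,000) is divided into 4 shares of $31,500: Marit, Vance, and Idris each take $31,500; Niko's $31,500 share passes to Niko's issue.
Niko's share ($31,500) is divided into 3 shares of $10,500: Miko, Oskar, and Zubin each take $10,500.

Zubin receives 1/16 of the estate.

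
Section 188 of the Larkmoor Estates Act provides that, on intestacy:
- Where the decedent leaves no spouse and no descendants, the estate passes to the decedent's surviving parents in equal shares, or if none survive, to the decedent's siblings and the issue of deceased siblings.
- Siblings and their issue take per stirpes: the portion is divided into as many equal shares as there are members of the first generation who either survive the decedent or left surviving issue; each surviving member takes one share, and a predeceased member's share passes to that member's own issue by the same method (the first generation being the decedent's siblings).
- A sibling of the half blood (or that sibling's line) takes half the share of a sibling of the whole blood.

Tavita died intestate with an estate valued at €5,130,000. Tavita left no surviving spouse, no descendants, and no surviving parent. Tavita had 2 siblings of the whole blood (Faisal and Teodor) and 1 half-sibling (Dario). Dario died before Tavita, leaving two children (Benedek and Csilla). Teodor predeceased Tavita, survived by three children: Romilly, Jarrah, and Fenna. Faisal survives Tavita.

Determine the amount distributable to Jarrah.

The entire €5,130,000 passes to the siblings and their issue.
Counting each half-blood sibling's line as half a unit, there are 5/2 units in €5,130,000, so one unit is €2,052,000. Whole-blood lines (Faisal and Teodor) take €2,052,000 each; half-blood lines (Dario) take €1,026,000 each.
Dario's share (€1,026,000) is divided into 2 shares of €513,000: Benedek and Csilla each take €513,000.
Teodor's share (€2,052,000) is divided into 3 shares of €684,000: Romilly, Jarrah, and Fenna each take €684,000.

Jarrah receives €684,000.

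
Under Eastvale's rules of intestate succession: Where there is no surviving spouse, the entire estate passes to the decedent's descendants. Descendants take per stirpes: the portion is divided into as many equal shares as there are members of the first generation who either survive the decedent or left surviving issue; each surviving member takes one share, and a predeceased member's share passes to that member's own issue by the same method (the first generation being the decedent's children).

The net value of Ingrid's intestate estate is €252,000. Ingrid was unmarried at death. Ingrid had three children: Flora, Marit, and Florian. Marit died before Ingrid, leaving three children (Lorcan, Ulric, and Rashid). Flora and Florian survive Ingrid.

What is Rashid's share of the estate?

Rashid receives €28,000.

The entire €252,000 passes to the descendants.
That amount (€252,000) is divided into 3 shares of €84,000: Flora and Florian each take €84,000; Marit's €84,000 share passes to Marit's issue.
Marit's share (€84,000) is divided into 3 shares of €28,000: Lorcan, Ulric, and Rashid each take €28,000.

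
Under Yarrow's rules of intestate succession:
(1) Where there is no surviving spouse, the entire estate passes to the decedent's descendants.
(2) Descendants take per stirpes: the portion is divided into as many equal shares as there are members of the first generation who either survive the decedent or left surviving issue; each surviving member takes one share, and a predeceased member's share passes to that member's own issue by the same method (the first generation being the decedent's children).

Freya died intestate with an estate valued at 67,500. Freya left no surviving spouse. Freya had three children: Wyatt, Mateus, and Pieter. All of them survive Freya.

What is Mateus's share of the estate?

The entire 67,500 passes to the descendants.
That amount (67,500) is divided into 3 shares of 22,500: Wyatt, Mateus, and Pieter each take 22,500.

Mateus receives 22,500.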